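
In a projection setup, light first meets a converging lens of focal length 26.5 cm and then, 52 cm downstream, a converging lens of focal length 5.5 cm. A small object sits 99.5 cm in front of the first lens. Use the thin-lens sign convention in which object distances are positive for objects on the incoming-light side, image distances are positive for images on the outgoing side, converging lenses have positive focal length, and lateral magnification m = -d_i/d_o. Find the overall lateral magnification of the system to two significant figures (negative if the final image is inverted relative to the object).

Lens 1: 1/d_i1 = 1/f_1 - 1/d_o1 = 1/26.5 - 1/99.5 = 0.02769 cm^-1, so d_i1 = 36.120 cm.
m_1 = -(36.120)/99.5 = -0.3630.
The intermediate image is 36.120 cm to the right of lens 1, so d_o2 = L - d_i1 = 52 - 36.120 = 15.880 cm.
Lens 2: 1/d_i2 = 1/f_2 - 1/d_o2 = 1/5.5 - 1/(15.880) = 0.11885 cm^-1, so d_i2 = 8.414 cm.
m_2 = -(8.414)/(15.880) = -0.5299.
Overall magnification: m = m_1 m_2 = 0.1923.

0.19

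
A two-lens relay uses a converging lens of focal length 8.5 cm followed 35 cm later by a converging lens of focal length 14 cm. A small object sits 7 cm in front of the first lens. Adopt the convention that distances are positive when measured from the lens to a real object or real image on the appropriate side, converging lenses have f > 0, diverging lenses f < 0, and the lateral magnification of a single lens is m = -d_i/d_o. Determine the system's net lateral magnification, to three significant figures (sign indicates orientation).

-1.31

First lens: d_i1 = 1/(1/8.5 - 1/7) = -39.667 cm.
m_1 = -(-39.667)/7 = 5.6667.
With d_i1 < 0 the first image is virtual and lies on the object side; the object distance for lens 2 is d_o2 = 35 - (-39.667) = 74.667 cm.
Second lens: d_i2 = 1/(1/14 - 1/(74.667)) = 17.231 cm.
m_2 = -(17.231)/(74.667) = -0.2308.
Total m = m_1 x m_2 = (5.6667)(-0.2308) = -1.3077.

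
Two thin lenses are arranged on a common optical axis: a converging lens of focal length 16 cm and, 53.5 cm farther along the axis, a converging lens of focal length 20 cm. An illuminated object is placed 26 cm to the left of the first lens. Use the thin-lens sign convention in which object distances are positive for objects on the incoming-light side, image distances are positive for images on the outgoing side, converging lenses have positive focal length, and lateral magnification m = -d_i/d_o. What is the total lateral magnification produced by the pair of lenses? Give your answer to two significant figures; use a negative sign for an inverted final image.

Applying the thin-lens equation to the first lens, 1/16 = 1/26 + 1/d_i1, which gives d_i1 = 41.600 cm.
Its lateral magnification is m_1 = -d_i1/d_o1 = -(41.600)/26 = -1.6000.
That image sits 11.900 cm in front of the second lens, so d_o2 = 11.900 cm.
Applying the thin-lens equation again with f_2 = 20 cm and d_o2 = 11.900 cm gives d_i2 = -29.383 cm.
m_2 = -(-29.383)/(11.900) = 2.4691.
Total m = m_1 x m_2 = (-1.6000)(2.4691) = -3.9506.

-4.0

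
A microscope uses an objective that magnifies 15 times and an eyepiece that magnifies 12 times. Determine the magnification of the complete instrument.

180

The overall magnification of a compound microscope is the product of the objective and eyepiece magnifications:
M = M_obj x M_eye = 15 x 12 = 180.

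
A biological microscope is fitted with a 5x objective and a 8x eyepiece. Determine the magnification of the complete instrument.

The overall magnification of a compound microscope is the product of the objective and eyepiece magnifications:
M = M_obj x M_eye = 5 x 8 = 40.

40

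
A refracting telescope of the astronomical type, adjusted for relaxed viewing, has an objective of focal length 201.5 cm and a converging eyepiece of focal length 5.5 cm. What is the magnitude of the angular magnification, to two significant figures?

37

|M| = f_obj/|f_eye| = 201.5/5.5 = 36.636.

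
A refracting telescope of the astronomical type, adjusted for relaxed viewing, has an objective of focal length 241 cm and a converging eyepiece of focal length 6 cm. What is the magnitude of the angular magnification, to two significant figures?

40

|M| = f_obj/|f_eye| = 241/6 = 40.167.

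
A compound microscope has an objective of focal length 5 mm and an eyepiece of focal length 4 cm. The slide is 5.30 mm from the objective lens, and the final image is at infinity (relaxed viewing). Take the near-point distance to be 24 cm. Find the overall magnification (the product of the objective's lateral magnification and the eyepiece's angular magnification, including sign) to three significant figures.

-100

Convert to cm: f_obj = 5 mm = 0.5 cm; d_o = 5.30 mm = 0.53 cm.
Objective: 1/d_i = 1/f_obj - 1/d_o = 1/0.5 - 1/0.53 = 0.11321 cm^-1, so d_i = 8.833 cm.
m_obj = -d_i/d_o = -8.833/0.53 = -16.667.
Eyepiece angular magnification (image at infinity): M_eye = D/f_e = 24/4 = 6.000.
Overall M = m_obj x M_eye = (-16.667)(6.000) = -100.00.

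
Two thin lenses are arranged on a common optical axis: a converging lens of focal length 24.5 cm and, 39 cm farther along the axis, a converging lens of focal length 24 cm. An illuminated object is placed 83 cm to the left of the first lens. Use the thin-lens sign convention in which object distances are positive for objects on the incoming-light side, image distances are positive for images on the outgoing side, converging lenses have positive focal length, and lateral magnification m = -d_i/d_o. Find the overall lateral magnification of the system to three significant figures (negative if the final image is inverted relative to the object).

Lens 1: 1/d_i1 = 1/f_1 - 1/d_o1 = 1/24.5 - 1/83 = 0.02877 cm^-1, so d_i1 = 34.761 cm.
m_1 = -(34.761)/83 = -0.4188.
That image sits 4.239 cm in front of the second lens, so d_o2 = 4.239 cm.
Lens 2: 1/d_i2 = 1/f_2 - 1/d_o2 = 1/24 - 1/(4.239) = -0.19422 cm^-1, so d_i2 = -5.149 cm.
m_2 = -(-5.149)/(4.239) = 1.2145.
Overall magnification: m = m_1 m_2 = -0.5087.

-0.509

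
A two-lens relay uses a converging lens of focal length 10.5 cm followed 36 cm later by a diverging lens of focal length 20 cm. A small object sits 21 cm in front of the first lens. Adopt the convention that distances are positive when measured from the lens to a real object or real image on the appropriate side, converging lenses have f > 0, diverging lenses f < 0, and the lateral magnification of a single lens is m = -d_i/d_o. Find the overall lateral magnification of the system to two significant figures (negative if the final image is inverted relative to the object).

First lens: d_i1 = 1/(1/10.5 - 1/21) = 21.000 cm.
m_1 = -(21.000)/21 = -1.0000.
That image sits 15.000 cm in front of the second lens, so d_o2 = 15.000 cm.
Second lens: d_i2 = 1/(1/(-20) - 1/(15.000)) = -8.571 cm.
m_2 = -(-8.571)/(15.000) = 0.5714.
Overall magnification: m = m_1 m_2 = -0.5714.

-0.57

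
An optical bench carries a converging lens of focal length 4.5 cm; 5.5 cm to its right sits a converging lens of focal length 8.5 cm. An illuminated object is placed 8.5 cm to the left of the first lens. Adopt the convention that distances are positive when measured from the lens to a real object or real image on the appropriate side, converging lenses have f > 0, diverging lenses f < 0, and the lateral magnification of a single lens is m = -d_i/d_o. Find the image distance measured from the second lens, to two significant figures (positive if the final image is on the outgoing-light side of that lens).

Lens 1: 1/d_i1 = 1/f_1 - 1/d_o1 = 1/4.5 - 1/8.5 = 0.10458 cm^-1, so d_i1 = 9.563 cm.
This image would form 9.563 cm past lens 1, i.e. 4.063 cm beyond lens 2, so it is a virtual object for lens 2: d_o2 = 5.5 - 9.563 = -4.063 cm.
Lens 2: 1/d_i2 = 1/f_2 - 1/d_o2 = 1/8.5 - 1/(-4.063) = 0.36380 cm^-1, so d_i2 = 2.749 cm.

2.7 cm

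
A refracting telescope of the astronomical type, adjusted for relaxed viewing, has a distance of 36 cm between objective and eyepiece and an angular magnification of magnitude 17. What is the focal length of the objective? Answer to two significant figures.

34 cm

In normal adjustment the tube length equals f_obj + f_eye and |M| = f_obj/f_eye.
So f_obj = 17 f_eye and 17 f_eye + f_eye = 36 cm, giving f_eye = 36/18 = 2.000 cm and f_obj = 34.000 cm.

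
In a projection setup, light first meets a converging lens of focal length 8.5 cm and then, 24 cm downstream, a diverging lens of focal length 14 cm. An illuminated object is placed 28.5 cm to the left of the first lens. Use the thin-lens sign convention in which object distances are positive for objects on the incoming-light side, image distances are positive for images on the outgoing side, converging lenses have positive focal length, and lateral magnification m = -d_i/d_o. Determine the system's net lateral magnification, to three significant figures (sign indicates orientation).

Lens 1: 1/d_i1 = 1/f_1 - 1/d_o1 = 1/8.5 - 1/28.5 = 0.08256 cm^-1, so d_i1 = 12.113 cm.
m_1 = -(12.113)/28.5 = -0.4250.
The intermediate image is 12.113 cm to the right of lens 1, so d_o2 = L - d_i1 = 24 - 12.113 = 11.887 cm.
Lens 2: 1/d_i2 = 1/f_2 - 1/d_o2 = 1/(-14) - 1/(11.887) = -0.15555 cm^-1, so d_i2 = -6.429 cm.
m_2 = -(-6.429)/(11.887) = 0.5408.
Overall magnification: m = m_1 m_2 = -0.2298.

-0.230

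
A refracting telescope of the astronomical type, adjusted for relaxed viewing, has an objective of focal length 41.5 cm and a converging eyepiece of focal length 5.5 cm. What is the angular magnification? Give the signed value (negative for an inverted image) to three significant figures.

-7.55

M = -f_obj/f_eye = -41.5/(5.5) = -7.545.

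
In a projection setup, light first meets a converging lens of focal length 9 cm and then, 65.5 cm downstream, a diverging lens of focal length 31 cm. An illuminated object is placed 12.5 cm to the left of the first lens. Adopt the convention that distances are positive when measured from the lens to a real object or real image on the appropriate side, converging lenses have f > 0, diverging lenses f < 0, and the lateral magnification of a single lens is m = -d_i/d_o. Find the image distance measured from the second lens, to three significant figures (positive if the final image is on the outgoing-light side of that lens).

First lens: d_i1 = 1/(1/9 - 1/12.5) = 32.143 cm.
The intermediate image is 32.143 cm to the right of lens 1, so d_o2 = L - d_i1 = 65.5 - 32.143 = 33.357 cm.
Second lens: d_i2 = 1/(1/(-31) - 1/(33.357)) = -16.068 cm.

-16.1 cm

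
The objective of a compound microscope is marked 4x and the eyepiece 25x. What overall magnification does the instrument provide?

100

The overall magnification of a compound microscope is the product of the objective and eyepiece magnifications:
M = M_obj x M_eye = 4 x 25 = 100.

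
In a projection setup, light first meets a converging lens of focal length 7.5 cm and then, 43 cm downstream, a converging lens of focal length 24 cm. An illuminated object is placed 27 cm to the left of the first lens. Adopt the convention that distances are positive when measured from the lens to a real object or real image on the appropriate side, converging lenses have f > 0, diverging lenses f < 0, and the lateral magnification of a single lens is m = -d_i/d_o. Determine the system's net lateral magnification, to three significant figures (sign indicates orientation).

Applying the thin-lens equation to the first lens, 1/7.5 = 1/27 + 1/d_i1, which gives d_i1 = 10.385 cm.
Its lateral magnification is m_1 = -d_i1/d_o1 = -(10.385)/27 = -0.3846.
That image sits 32.615 cm in front of the second lens, so d_o2 = 32.615 cm.
Applying the thin-lens equation again with f_2 = 24 cm and d_o2 = 32.615 cm gives d_i2 = 90.857 cm.
m_2 = -(90.857)/(32.615) = -2.7857.
Overall magnification: m = m_1 m_2 = 1.0714.

1.07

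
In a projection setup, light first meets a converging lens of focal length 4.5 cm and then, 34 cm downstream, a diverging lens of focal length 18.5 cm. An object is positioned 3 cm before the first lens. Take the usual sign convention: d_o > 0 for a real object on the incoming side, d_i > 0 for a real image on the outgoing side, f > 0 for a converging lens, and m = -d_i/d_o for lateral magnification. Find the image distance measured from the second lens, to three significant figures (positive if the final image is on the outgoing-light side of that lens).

First lens: d_i1 = 1/(1/4.5 - 1/3) = -9.000 cm.
With d_i1 < 0 the first image is virtual and lies on the object side; the object distance for lens 2 is d_o2 = 34 - (-9.000) = 43.000 cm.
Second lens: d_i2 = 1/(1/(-18.5) - 1/(43.000)) = -12.935 cm.

-12.9 cm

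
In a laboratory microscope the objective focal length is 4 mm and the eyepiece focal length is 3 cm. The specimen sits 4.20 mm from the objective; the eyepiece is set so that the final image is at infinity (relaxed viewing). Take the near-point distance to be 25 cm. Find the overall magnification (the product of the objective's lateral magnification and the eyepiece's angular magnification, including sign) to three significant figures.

Convert to cm: f_obj = 4 mm = 0.4 cm; d_o = 4.20 mm = 0.42 cm.
Objective: 1/d_i = 1/f_obj - 1/d_o = 1/0.4 - 1/0.42 = 0.11905 cm^-1, so d_i = 8.400 cm.
m_obj = -d_i/d_o = -8.400/0.42 = -20.000.
Eyepiece angular magnification (image at infinity): M_eye = D/f_e = 25/3 = 8.333.
Overall M = m_obj x M_eye = (-20.000)(8.333) = -166.67.

-167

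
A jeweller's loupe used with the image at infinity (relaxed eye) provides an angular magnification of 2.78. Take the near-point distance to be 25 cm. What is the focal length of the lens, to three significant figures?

8.99 cm

For the image at infinity, M = D/f.
f = D/M = 25/2.78 = 8.993 cm.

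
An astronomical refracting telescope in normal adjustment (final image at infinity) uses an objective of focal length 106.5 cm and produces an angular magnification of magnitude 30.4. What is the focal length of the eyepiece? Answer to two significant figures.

3.5 cm

|M| = f_obj/f_eye, so f_eye = f_obj/|M| = 106.5/30.4 = 3.503 cm.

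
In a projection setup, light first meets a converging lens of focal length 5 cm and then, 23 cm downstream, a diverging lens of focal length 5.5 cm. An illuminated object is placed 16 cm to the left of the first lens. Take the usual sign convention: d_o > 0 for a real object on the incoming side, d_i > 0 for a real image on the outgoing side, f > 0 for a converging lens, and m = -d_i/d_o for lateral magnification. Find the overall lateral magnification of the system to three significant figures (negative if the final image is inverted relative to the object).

-0.118

Lens 1: 1/d_i1 = 1/f_1 - 1/d_o1 = 1/5 - 1/16 = 0.13750 cm^-1, so d_i1 = 7.273 cm.
m_1 = -(7.273)/16 = -0.4545.
That image sits 15.727 cm in front of the second lens, so d_o2 = 15.727 cm.
Lens 2: 1/d_i2 = 1/f_2 - 1/d_o2 = 1/(-5.5) - 1/(15.727) = -0.24540 cm^-1, so d_i2 = -4.075 cm.
m_2 = -(-4.075)/(15.727) = 0.2591.
Overall magnification: m = m_1 m_2 = -0.1178.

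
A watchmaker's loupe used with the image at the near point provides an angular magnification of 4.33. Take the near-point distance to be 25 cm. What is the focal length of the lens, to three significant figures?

7.51 cm

For the image at the near point, M = 1 + D/f.
f = D/(M - 1) = 25/(4.33 - 1) = 7.508 cm.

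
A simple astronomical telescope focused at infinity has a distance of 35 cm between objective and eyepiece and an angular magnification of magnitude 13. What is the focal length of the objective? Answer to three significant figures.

32.5 cm

In normal adjustment the tube length equals f_obj + f_eye and |M| = f_obj/f_eye.
So f_obj = 13 f_eye and 13 f_eye + f_eye = 35 cm, giving f_eye = 35/14 = 2.500 cm and f_obj = 32.500 cm.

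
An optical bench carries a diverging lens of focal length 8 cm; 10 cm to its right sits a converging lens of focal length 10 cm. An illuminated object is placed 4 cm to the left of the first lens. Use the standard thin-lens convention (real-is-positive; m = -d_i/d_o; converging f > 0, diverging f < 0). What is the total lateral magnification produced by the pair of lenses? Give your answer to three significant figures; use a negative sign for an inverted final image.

-2.50

Applying the thin-lens equation to the first lens, 1/(-8) = 1/4 + 1/d_i1, which gives d_i1 = -2.667 cm.
Its lateral magnification is m_1 = -d_i1/d_o1 = -(-2.667)/4 = 0.6667.
The intermediate image is virtual, 2.667 cm to the left of lens 1, so d_o2 = L - d_i1 = 10 - (-2.667) = 12.667 cm.
Applying the thin-lens equation again with f_2 = 10 cm and d_o2 = 12.667 cm gives d_i2 = 47.500 cm.
m_2 = -(47.500)/(12.667) = -3.7500.
Total m = m_1 x m_2 = (0.6667)(-3.7500) = -2.5000.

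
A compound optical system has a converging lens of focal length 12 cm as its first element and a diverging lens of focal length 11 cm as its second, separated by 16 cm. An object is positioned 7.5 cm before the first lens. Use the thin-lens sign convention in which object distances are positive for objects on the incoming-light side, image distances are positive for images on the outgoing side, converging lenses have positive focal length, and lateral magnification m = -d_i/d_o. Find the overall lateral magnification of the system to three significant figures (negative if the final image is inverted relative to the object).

0.624

First lens: d_i1 = 1/(1/12 - 1/7.5) = -20.000 cm.
m_1 = -(-20.000)/7.5 = 2.6667.
The intermediate image is virtual, 20.000 cm to the left of lens 1, so d_o2 = L - d_i1 = 16 - (-20.000) = 36.000 cm.
Second lens: d_i2 = 1/(1/(-11) - 1/(36.000)) = -8.426 cm.
m_2 = -(-8.426)/(36.000) = 0.2340.
Overall magnification: m = m_1 m_2 = 0.6241.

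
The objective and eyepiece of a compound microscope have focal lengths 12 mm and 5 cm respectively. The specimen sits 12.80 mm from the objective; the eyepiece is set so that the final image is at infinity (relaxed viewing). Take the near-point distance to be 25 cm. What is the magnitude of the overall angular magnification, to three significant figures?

Convert to cm: f_obj = 12 mm = 1.2 cm; d_o = 12.80 mm = 1.28 cm.
Objective: 1/d_i = 1/f_obj - 1/d_o = 1/1.2 - 1/1.28 = 0.05208 cm^-1, so d_i = 19.200 cm.
m_obj = -d_i/d_o = -19.200/1.28 = -15.000.
Eyepiece angular magnification (image at infinity): M_eye = D/f_e = 25/5 = 5.000.
Overall M = m_obj x M_eye = (-15.000)(5.000) = -75.00.
|M| = 75.00.

75.0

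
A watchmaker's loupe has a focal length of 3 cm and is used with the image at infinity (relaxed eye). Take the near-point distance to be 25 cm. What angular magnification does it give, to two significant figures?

8.3

M = D/f = 25/3 = 8.333.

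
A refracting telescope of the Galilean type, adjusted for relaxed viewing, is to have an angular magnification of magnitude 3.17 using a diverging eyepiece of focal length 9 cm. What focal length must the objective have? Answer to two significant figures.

|M| = f_obj/|f_eye|, so f_obj = |M| x |f_eye| = 3.17 x 9 = 28.530 cm.

29 cm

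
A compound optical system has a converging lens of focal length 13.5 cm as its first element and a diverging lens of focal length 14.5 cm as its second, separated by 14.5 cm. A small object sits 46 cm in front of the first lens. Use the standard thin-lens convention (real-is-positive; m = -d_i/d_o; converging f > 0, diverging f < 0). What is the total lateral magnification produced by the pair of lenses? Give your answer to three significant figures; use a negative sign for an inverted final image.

Lens 1: 1/d_i1 = 1/f_1 - 1/d_o1 = 1/13.5 - 1/46 = 0.05233 cm^-1, so d_i1 = 19.108 cm.
m_1 = -(19.108)/46 = -0.4154.
Since 19.108 cm > 14.5 cm, the first image lies past the second lens and serves as a virtual object: d_o2 = L - d_i1 = -4.608 cm.
Lens 2: 1/d_i2 = 1/f_2 - 1/d_o2 = 1/(-14.5) - 1/(-4.608) = 0.14806 cm^-1, so d_i2 = 6.754 cm.
m_2 = -(6.754)/(-4.608) = 1.4658.
Overall magnification: m = m_1 m_2 = -0.6089.

-0.609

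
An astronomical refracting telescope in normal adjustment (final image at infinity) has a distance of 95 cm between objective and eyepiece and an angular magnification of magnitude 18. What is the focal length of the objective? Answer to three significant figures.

90.0 cm

In normal adjustment the tube length equals f_obj + f_eye and |M| = f_obj/f_eye.
So f_obj = 18 f_eye and 18 f_eye + f_eye = 95 cm, giving f_eye = 95/19 = 5.000 cm and f_obj = 90.000 cm.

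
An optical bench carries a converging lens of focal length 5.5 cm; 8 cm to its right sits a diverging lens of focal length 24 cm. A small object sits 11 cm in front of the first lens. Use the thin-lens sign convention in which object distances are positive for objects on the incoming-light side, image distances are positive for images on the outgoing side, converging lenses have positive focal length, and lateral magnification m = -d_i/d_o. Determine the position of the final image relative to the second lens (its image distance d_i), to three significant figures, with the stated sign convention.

3.43 cm

Lens 1: 1/d_i1 = 1/f_1 - 1/d_o1 = 1/5.5 - 1/11 = 0.09091 cm^-1, so d_i1 = 11.000 cm.
This image would form 11.000 cm past lens 1, i.e. 3.000 cm beyond lens 2, so it is a virtual object for lens 2: d_o2 = 8 - 11.000 = -3.000 cm.
Lens 2: 1/d_i2 = 1/f_2 - 1/d_o2 = 1/(-24) - 1/(-3.000) = 0.29167 cm^-1, so d_i2 = 3.429 cm.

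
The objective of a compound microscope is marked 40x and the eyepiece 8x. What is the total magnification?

320

The overall magnification of a compound microscope is the product of the objective and eyepiece magnifications:
M = M_obj x M_eye = 40 x 8 = 320.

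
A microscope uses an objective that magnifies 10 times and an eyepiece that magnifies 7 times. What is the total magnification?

70

The overall magnification of a compound microscope is the product of the objective and eyepiece magnifications:
M = M_obj x M_eye = 10 x 7 = 70.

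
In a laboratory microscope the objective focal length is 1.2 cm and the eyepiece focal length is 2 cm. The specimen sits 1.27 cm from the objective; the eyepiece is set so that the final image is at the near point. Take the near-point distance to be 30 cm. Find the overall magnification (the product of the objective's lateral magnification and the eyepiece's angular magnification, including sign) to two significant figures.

-270

Objective: 1/d_i = 1/f_obj - 1/d_o = 1/1.2 - 1/1.27 = 0.04593 cm^-1, so d_i = 21.771 cm.
m_obj = -d_i/d_o = -21.771/1.27 = -17.143.
Eyepiece angular magnification (image at near point): M_eye = 1 + D/f_e = 1 + 30/2 = 16.000.
Overall M = m_obj x M_eye = (-17.143)(16.000) = -274.29.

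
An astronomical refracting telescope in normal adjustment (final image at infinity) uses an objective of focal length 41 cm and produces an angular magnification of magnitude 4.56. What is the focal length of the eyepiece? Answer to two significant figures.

|M| = f_obj/f_eye, so f_eye = f_obj/|M| = 41/4.56 = 8.991 cm.

9.0 cm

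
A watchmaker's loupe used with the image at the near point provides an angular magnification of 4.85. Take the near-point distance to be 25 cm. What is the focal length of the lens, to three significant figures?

For the image at the near point, M = 1 + D/f.
f = D/(M - 1) = 25/(4.85 - 1) = 6.494 cm.

6.49 cm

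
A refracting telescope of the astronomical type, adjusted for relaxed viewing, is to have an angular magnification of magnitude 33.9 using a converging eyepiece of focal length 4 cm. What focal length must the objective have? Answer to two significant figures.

|M| = f_obj/|f_eye|, so f_obj = |M| x |f_eye| = 33.9 x 4 = 135.600 cm.

140 cm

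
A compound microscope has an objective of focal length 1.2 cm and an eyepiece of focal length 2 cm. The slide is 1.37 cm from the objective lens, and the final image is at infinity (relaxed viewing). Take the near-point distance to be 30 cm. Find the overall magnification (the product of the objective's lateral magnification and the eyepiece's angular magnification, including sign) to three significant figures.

Objective: 1/d_i = 1/f_obj - 1/d_o = 1/1.2 - 1/1.37 = 0.10341 cm^-1, so d_i = 9.671 cm.
m_obj = -d_i/d_o = -9.671/1.37 = -7.059.
Eyepiece angular magnification (image at infinity): M_eye = D/f_e = 30/2 = 15.000.
Overall M = m_obj x M_eye = (-7.059)(15.000) = -105.88.

-106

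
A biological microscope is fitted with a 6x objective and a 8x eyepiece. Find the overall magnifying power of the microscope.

The overall magnification of a compound microscope is the product of the objective and eyepiece magnifications:
M = M_obj x M_eye = 6 x 8 = 48.

48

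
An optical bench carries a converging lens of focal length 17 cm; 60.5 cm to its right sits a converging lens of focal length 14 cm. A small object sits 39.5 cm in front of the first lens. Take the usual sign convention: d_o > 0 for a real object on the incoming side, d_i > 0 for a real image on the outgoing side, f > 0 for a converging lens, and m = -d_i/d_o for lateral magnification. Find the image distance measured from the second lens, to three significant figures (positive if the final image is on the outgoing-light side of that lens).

Applying the thin-lens equation to the first lens, 1/17 = 1/39.5 + 1/d_i1, which gives d_i1 = 29.844 cm.
Object distance for lens 2: d_o2 = 60.5 - 29.844 = 30.656 cm.
Applying the thin-lens equation again with f_2 = 14 cm and d_o2 = 30.656 cm gives d_i2 = 25.768 cm.

25.8 cm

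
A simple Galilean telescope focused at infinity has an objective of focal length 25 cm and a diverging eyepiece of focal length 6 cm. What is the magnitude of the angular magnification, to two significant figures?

4.2

|M| = f_obj/|f_eye| = 25/6 = 4.167.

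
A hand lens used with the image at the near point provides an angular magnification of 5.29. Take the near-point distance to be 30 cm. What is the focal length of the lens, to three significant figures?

6.99 cm

For the image at the near point, M = 1 + D/f.
f = D/(M - 1) = 30/(5.29 - 1) = 6.993 cm.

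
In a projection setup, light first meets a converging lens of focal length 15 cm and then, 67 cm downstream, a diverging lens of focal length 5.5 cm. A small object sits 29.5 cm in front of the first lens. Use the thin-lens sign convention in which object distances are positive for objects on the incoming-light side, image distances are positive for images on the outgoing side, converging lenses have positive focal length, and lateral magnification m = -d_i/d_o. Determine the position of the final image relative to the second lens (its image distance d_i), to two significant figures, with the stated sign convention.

Applying the thin-lens equation to the first lens, 1/15 = 1/29.5 + 1/d_i1, which gives d_i1 = 30.517 cm.
That image sits 36.483 cm in front of the second lens, so d_o2 = 36.483 cm.
Applying the thin-lens equation again with f_2 = -5.5 cm and d_o2 = 36.483 cm gives d_i2 = -4.779 cm.

-4.8 cm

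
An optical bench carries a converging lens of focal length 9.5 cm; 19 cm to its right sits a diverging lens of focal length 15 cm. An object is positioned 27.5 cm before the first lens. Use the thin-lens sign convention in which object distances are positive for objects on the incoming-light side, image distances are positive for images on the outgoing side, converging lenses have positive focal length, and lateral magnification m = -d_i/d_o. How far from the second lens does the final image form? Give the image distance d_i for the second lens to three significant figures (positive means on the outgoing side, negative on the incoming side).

-3.45 cm

Applying the thin-lens equation to the first lens, 1/9.5 = 1/27.5 + 1/d_i1, which gives d_i1 = 14.514 cm.
The intermediate image is 14.514 cm to the right of lens 1, so d_o2 = L - d_i1 = 19 - 14.514 = 4.486 cm.
Applying the thin-lens equation again with f_2 = -15 cm and d_o2 = 4.486 cm gives d_i2 = -3.453 cm.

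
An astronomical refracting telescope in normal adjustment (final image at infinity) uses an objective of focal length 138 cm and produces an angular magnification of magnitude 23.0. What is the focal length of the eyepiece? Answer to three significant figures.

6.00 cm

|M| = f_obj/f_eye, so f_eye = f_obj/|M| = 138/23.0 = 6.000 cm.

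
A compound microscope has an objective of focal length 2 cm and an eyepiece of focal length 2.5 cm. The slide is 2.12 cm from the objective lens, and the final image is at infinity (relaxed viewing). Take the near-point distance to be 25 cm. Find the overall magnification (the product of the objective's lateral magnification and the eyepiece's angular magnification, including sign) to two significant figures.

-170

Objective: 1/d_i = 1/f_obj - 1/d_o = 1/2 - 1/2.12 = 0.02830 cm^-1, so d_i = 35.333 cm.
m_obj = -d_i/d_o = -35.333/2.12 = -16.667.
Eyepiece angular magnification (image at infinity): M_eye = D/f_e = 25/2.5 = 10.000.
Overall M = m_obj x M_eye = (-16.667)(10.000) = -166.67.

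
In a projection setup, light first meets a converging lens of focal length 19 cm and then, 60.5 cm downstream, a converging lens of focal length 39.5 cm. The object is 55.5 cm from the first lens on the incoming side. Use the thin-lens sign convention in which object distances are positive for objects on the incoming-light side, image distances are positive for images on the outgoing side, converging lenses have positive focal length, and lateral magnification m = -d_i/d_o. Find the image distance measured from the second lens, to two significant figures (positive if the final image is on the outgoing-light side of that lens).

-160 cm

First lens: d_i1 = 1/(1/19 - 1/55.5) = 28.890 cm.
The intermediate image is 28.890 cm to the right of lens 1, so d_o2 = L - d_i1 = 60.5 - 28.890 = 31.610 cm.
Second lens: d_i2 = 1/(1/39.5 - 1/(31.610)) = -158.240 cm.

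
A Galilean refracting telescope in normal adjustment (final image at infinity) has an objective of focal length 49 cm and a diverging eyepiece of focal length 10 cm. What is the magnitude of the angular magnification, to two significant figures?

4.9

|M| = f_obj/|f_eye| = 49/10 = 4.900.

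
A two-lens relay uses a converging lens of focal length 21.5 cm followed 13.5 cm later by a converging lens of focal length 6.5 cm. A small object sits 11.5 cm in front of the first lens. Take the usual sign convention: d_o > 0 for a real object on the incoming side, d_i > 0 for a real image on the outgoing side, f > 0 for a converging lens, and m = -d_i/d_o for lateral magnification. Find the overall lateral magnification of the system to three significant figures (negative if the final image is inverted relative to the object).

-0.441

First lens: d_i1 = 1/(1/21.5 - 1/11.5) = -24.725 cm.
m_1 = -(-24.725)/11.5 = 2.1500.
With d_i1 < 0 the first image is virtual and lies on the object side; the object distance for lens 2 is d_o2 = 13.5 - (-24.725) = 38.225 cm.
Second lens: d_i2 = 1/(1/6.5 - 1/(38.225)) = 7.832 cm.
m_2 = -(7.832)/(38.225) = -0.2049.
The system's lateral magnification is m_1 m_2 = (2.1500)(-0.2049) = -0.4405.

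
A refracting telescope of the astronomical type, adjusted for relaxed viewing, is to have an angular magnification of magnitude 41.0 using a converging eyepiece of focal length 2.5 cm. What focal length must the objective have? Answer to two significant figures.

|M| = f_obj/|f_eye|, so f_obj = |M| x |f_eye| = 41.0 x 2.5 = 102.500 cm.

100 cm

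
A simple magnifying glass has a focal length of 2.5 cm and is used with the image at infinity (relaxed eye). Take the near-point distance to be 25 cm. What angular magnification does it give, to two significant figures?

M = D/f = 25/2.5 = 10.000.

10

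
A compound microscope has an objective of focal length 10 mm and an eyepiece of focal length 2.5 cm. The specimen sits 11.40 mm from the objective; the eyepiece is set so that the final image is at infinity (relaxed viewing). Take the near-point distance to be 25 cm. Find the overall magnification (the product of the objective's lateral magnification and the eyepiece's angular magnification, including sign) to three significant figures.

Convert to cm: f_obj = 10 mm = 1 cm; d_o = 11.40 mm = 1.14 cm.
Objective: 1/d_i = 1/f_obj - 1/d_o = 1/1 - 1/1.14 = 0.12281 cm^-1, so d_i = 8.143 cm.
m_obj = -d_i/d_o = -8.143/1.14 = -7.143.
Eyepiece angular magnification (image at infinity): M_eye = D/f_e = 25/2.5 = 10.000.
Overall M = m_obj x M_eye = (-7.143)(10.000) = -71.43.

-71.4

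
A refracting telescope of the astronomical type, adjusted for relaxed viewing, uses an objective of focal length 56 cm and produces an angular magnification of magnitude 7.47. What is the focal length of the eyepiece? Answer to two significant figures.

7.5 cm

|M| = f_obj/f_eye, so f_eye = f_obj/|M| = 56/7.47 = 7.497 cm.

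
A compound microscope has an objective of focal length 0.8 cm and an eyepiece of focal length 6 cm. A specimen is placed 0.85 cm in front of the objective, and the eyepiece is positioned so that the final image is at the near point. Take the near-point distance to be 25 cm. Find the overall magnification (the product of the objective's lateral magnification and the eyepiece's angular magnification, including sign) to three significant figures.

Objective: 1/d_i = 1/f_obj - 1/d_o = 1/0.8 - 1/0.85 = 0.07353 cm^-1, so d_i = 13.600 cm.
m_obj = -d_i/d_o = -13.600/0.85 = -16.000.
Eyepiece angular magnification (image at near point): M_eye = 1 + D/f_e = 1 + 25/6 = 5.167.
Overall M = m_obj x M_eye = (-16.000)(5.167) = -82.67.

-82.7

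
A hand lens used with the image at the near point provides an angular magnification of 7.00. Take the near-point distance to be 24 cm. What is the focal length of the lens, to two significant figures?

For the image at the near point, M = 1 + D/f.
f = D/(M - 1) = 24/(7.0 - 1) = 4.000 cm.

4.0 cm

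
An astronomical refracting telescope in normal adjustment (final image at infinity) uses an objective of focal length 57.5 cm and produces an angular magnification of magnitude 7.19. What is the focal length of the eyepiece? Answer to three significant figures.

|M| = f_obj/f_eye, so f_eye = f_obj/|M| = 57.5/7.19 = 7.997 cm.

8.00 cm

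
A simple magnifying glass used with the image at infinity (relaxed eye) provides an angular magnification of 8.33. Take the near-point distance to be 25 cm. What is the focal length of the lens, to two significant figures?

For the image at infinity, M = D/f.
f = D/M = 25/8.33 = 3.001 cm.

3.0 cm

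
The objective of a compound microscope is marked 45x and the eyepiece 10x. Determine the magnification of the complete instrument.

450

The overall magnification of a compound microscope is the product of the objective and eyepiece magnifications:
M = M_obj x M_eye = 45 x 10 = 450.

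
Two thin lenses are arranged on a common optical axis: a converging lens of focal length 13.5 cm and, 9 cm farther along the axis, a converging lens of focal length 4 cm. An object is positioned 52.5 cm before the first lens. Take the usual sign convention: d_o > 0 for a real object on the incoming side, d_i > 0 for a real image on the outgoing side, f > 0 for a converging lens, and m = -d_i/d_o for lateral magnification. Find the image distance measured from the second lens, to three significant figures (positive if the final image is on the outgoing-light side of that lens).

First lens: d_i1 = 1/(1/13.5 - 1/52.5) = 18.173 cm.
Since 18.173 cm > 9 cm, the first image lies past the second lens and serves as a virtual object: d_o2 = L - d_i1 = -9.173 cm.
Second lens: d_i2 = 1/(1/4 - 1/(-9.173)) = 2.785 cm.

2.79 cm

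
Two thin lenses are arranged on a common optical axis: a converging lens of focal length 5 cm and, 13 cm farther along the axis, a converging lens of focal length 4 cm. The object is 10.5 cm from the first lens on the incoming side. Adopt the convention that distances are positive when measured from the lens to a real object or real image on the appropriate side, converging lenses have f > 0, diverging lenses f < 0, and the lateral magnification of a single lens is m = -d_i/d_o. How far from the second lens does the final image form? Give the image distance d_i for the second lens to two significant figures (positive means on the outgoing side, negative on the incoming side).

Applying the thin-lens equation to the first lens, 1/5 = 1/10.5 + 1/d_i1, which gives d_i1 = 9.545 cm.
That image sits 3.455 cm in front of the second lens, so d_o2 = 3.455 cm.
Applying the thin-lens equation again with f_2 = 4 cm and d_o2 = 3.455 cm gives d_i2 = -25.333 cm.

-25 cm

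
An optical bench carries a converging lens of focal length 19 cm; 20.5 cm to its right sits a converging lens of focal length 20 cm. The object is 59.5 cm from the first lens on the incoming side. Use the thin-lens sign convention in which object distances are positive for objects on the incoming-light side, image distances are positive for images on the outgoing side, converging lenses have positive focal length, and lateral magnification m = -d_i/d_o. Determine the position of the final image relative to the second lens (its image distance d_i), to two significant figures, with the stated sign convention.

Applying the thin-lens equation to the first lens, 1/19 = 1/59.5 + 1/d_i1, which gives d_i1 = 27.914 cm.
Since 27.914 cm > 20.5 cm, the first image lies past the second lens and serves as a virtual object: d_o2 = L - d_i1 = -7.414 cm.
Applying the thin-lens equation again with f_2 = 20 cm and d_o2 = -7.414 cm gives d_i2 = 5.409 cm.

5.4 cm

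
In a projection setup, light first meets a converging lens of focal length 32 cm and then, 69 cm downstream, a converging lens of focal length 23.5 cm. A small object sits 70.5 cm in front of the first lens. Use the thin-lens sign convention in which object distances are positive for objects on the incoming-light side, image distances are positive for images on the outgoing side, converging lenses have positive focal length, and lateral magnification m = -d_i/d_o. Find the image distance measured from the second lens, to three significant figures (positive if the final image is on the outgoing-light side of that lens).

-18.7 cm

Lens 1: 1/d_i1 = 1/f_1 - 1/d_o1 = 1/32 - 1/70.5 = 0.01707 cm^-1, so d_i1 = 58.597 cm.
The intermediate image is 58.597 cm to the right of lens 1, so d_o2 = L - d_i1 = 69 - 58.597 = 10.403 cm.
Lens 2: 1/d_i2 = 1/f_2 - 1/d_o2 = 1/23.5 - 1/(10.403) = -0.05358 cm^-1, so d_i2 = -18.665 cm.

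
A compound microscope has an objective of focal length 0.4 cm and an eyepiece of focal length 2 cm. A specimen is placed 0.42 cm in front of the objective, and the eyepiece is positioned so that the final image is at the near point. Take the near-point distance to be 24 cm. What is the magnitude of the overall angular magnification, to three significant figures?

Objective: 1/d_i = 1/f_obj - 1/d_o = 1/0.4 - 1/0.42 = 0.11905 cm^-1, so d_i = 8.400 cm.
m_obj = -d_i/d_o = -8.400/0.42 = -20.000.
Eyepiece angular magnification (image at near point): M_eye = 1 + D/f_e = 1 + 24/2 = 13.000.
Overall M = m_obj x M_eye = (-20.000)(13.000) = -260.00.
|M| = 260.00.

260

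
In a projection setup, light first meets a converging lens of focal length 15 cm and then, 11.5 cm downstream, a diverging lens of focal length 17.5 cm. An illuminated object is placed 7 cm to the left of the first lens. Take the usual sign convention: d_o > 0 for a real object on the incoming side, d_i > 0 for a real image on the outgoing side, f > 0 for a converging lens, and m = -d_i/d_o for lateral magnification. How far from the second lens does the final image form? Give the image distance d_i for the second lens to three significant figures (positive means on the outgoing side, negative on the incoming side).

-10.2 cm

Lens 1: 1/d_i1 = 1/f_1 - 1/d_o1 = 1/15 - 1/7 = -0.07619 cm^-1, so d_i1 = -13.125 cm.
The intermediate image is virtual, 13.125 cm to the left of lens 1, so d_o2 = L - d_i1 = 11.5 - (-13.125) = 24.625 cm.
Lens 2: 1/d_i2 = 1/f_2 - 1/d_o2 = 1/(-17.5) - 1/(24.625) = -0.09775 cm^-1, so d_i2 = -10.230 cm.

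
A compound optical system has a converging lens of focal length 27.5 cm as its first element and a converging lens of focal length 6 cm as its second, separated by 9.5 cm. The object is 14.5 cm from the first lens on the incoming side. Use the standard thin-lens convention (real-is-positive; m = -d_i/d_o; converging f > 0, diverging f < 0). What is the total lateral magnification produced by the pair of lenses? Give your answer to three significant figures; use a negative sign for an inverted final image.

-0.371

Lens 1: 1/d_i1 = 1/f_1 - 1/d_o1 = 1/27.5 - 1/14.5 = -0.03260 cm^-1, so d_i1 = -30.673 cm.
m_1 = -(-30.673)/14.5 = 2.1154.
With d_i1 < 0 the first image is virtual and lies on the object side; the object distance for lens 2 is d_o2 = 9.5 - (-30.673) = 40.173 cm.
Lens 2: 1/d_i2 = 1/f_2 - 1/d_o2 = 1/6 - 1/(40.173) = 0.14177 cm^-1, so d_i2 = 7.053 cm.
m_2 = -(7.053)/(40.173) = -0.1756.
Total m = m_1 x m_2 = (2.1154)(-0.1756) = -0.3714.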